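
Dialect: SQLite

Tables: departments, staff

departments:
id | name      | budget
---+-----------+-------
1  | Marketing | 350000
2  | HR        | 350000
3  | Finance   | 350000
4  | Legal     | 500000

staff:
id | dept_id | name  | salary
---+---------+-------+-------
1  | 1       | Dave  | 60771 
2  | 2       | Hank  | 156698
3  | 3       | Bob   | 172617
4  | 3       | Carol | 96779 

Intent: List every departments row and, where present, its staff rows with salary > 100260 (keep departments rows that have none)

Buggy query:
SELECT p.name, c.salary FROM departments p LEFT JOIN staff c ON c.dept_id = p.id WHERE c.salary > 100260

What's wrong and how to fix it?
Bug: A WHERE condition on the right-hand table after LEFT JOIN drops unmatched parents

Fix: Put 'c.salary > 100260' in the JOIN's ON clause instead of WHERE

Corrected query:
SELECT p.name, c.salary FROM departments p LEFT JOIN staff c ON c.dept_id = p.id AND c.salary > 100260

Result:
name      | salary
----------+-------
Marketing | NULL  
HR        | 156698
Finance   | 172617
Legal     | NULL  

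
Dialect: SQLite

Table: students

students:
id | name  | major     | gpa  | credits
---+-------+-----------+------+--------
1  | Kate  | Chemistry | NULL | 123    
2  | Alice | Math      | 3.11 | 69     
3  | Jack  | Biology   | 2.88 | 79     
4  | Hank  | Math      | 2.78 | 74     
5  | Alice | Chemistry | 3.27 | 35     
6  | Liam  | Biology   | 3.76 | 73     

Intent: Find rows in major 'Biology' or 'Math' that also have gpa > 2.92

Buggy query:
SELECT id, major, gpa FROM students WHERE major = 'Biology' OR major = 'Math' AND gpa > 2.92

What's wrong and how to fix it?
Bug: Without parentheses, AND is evaluated before OR, so the gpa filter only applies to the 'Math' branch

Fix: Group the OR with parentheses (or use IN), then AND the threshold

Corrected query:
SELECT id, major, gpa FROM students WHERE (major = 'Biology' OR major = 'Math') AND gpa > 2.92

Result:
id | major   | gpa 
---+---------+-----
2  | Math    | 3.11
6  | Biology | 3.76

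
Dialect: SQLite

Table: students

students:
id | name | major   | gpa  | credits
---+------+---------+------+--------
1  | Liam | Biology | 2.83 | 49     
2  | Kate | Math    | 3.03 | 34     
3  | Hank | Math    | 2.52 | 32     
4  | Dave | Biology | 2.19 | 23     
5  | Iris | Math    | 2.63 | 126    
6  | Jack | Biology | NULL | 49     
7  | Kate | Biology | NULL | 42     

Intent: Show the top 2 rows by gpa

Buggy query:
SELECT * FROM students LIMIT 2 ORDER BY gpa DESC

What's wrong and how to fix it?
Bug: ORDER BY cannot follow LIMIT; LIMIT is the final clause

Fix: Swap the clauses: ORDER BY first, then LIMIT

Corrected query:
SELECT * FROM students ORDER BY gpa DESC LIMIT 2

Result:
id | name | major   | gpa  | credits
---+------+---------+------+--------
2  | Kate | Math    | 3.03 | 34     
1  | Liam | Biology | 2.83 | 49     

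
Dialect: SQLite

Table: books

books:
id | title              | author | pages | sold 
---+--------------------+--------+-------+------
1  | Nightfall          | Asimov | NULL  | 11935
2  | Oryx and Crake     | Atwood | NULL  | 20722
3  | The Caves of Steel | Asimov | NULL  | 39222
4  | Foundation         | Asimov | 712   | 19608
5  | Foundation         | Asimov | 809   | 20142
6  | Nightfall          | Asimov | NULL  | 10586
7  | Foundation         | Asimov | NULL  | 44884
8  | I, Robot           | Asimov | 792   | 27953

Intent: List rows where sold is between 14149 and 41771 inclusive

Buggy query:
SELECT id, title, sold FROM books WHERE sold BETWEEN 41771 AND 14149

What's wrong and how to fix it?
Bug: BETWEEN expects the lower bound first; with 41771 AND 14149 the range is empty

Fix: Write BETWEEN 14149 AND 41771

Corrected query:
SELECT id, title, sold FROM books WHERE sold BETWEEN 14149 AND 41771

Result:
id | title              | sold 
---+--------------------+------
2  | Oryx and Crake     | 20722
3  | The Caves of Steel | 39222
4  | Foundation         | 19608
5  | Foundation         | 20142
8  | I, Robot           | 27953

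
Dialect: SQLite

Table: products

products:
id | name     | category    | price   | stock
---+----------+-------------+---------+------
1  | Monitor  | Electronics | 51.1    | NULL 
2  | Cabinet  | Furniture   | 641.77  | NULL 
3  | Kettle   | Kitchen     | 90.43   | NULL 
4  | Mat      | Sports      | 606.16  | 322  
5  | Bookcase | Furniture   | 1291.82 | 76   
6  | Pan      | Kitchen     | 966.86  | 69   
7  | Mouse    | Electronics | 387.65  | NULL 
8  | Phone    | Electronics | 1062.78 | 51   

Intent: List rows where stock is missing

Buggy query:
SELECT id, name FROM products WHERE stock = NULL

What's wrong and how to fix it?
Bug: '= NULL' is always unknown in SQL three-valued logic, so no rows match

Fix: Use IS NULL to test for NULL

Corrected query:
SELECT id, name FROM products WHERE stock IS NULL

Result:
id | name   
---+--------
1  | Monitor
2  | Cabinet
3  | Kettle 
7  | Mouse  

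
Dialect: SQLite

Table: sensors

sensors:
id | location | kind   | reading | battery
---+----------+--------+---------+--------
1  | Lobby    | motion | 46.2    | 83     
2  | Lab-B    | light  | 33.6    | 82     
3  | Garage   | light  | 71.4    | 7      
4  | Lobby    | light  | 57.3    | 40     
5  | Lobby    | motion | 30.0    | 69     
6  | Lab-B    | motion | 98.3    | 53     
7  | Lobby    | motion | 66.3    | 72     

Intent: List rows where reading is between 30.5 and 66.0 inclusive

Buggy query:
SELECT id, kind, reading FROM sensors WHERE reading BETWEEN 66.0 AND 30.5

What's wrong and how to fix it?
Bug: The bounds are reversed; BETWEEN a AND b requires a <= b to match anything

Fix: Write BETWEEN 30.5 AND 66.0

Corrected query:
SELECT id, kind, reading FROM sensors WHERE reading BETWEEN 30.5 AND 66.0

Result:
id | kind   | reading
---+--------+--------
1  | motion | 46.2   
2  | light  | 33.6   
4  | light  | 57.3   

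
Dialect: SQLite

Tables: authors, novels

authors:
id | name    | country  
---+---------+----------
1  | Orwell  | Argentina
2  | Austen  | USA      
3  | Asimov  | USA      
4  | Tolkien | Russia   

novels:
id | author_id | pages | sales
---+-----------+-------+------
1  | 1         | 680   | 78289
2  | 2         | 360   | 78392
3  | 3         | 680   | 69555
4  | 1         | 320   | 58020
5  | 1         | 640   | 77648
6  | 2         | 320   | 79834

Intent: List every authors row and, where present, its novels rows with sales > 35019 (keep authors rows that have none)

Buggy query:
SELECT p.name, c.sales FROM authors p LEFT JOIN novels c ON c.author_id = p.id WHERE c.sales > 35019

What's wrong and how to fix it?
Bug: Filtering c.sales in WHERE discards the NULL rows produced by LEFT JOIN, turning it into an inner join

Fix: Move the right-table condition into the ON clause so unmatched parents are kept

Corrected query:
SELECT p.name, c.sales FROM authors p LEFT JOIN novels c ON c.author_id = p.id AND c.sales > 35019

Result:
name    | sales
--------+------
Orwell  | 58020
Orwell  | 77648
Orwell  | 78289
Austen  | 78392
Austen  | 79834
Asimov  | 69555
Tolkien | NULL 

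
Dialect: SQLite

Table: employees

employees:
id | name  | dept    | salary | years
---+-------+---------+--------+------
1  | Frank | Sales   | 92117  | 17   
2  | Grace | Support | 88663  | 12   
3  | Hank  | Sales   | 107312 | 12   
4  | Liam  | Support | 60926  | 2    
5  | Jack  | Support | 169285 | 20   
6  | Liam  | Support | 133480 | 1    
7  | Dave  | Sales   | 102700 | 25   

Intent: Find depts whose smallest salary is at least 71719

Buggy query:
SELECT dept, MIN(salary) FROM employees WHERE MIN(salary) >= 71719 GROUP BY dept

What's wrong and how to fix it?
Bug: Aggregates like MIN are computed per group after WHERE runs

Fix: Replace WHERE with HAVING after the GROUP BY

Corrected query:
SELECT dept, MIN(salary) FROM employees GROUP BY dept HAVING MIN(salary) >= 71719

Result:
dept  | MIN(salary)
------+------------
Sales | 92117      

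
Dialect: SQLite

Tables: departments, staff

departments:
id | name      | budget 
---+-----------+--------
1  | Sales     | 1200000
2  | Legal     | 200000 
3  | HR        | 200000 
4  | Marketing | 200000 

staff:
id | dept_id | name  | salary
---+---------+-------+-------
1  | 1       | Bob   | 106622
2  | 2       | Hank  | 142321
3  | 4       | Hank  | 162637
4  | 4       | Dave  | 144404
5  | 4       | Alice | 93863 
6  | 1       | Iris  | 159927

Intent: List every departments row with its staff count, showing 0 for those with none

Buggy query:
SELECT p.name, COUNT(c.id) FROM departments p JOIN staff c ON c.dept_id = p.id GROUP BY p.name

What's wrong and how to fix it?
Bug: INNER JOIN drops departments rows that have no matching staff rows

Fix: Switch to LEFT JOIN to retain unmatched parent rows

Corrected query:
SELECT p.name, COUNT(c.id) FROM departments p LEFT JOIN staff c ON c.dept_id = p.id GROUP BY p.name

Result:
name      | COUNT(c.id)
----------+------------
HR        | 0          
Legal     | 1          
Marketing | 3          
Sales     | 2          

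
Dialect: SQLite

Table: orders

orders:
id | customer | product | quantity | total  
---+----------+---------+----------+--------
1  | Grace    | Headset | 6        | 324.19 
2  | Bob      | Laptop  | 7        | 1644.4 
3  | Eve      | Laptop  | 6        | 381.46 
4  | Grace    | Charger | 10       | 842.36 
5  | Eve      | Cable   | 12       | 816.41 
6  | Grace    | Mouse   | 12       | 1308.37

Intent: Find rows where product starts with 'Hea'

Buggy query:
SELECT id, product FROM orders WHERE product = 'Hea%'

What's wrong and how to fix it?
Bug: Wildcards only work with LIKE; '=' treats '%' as a literal character

Fix: Replace '=' with LIKE so 'Hea%' is treated as a pattern

Corrected query:
SELECT id, product FROM orders WHERE product LIKE 'Hea%'

Result:
id | product
---+--------
1  | Headset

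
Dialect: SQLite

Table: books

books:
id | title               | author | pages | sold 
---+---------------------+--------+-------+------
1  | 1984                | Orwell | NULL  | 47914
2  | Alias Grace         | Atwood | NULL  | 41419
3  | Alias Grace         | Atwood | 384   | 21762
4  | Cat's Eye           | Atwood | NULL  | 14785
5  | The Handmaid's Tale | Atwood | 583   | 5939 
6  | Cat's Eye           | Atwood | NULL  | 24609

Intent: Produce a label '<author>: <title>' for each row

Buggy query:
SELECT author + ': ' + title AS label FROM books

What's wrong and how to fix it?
Bug: '+' is numeric addition; on text columns SQLite converts them to 0 instead of concatenating

Fix: Use the || operator for string concatenation

Corrected query:
SELECT author || ': ' || title AS label FROM books

Result:
label                      
---------------------------
Orwell: 1984               
Atwood: Alias Grace        
Atwood: Alias Grace        
Atwood: Cat's Eye          
Atwood: The Handmaid's Tale
Atwood: Cat's Eye          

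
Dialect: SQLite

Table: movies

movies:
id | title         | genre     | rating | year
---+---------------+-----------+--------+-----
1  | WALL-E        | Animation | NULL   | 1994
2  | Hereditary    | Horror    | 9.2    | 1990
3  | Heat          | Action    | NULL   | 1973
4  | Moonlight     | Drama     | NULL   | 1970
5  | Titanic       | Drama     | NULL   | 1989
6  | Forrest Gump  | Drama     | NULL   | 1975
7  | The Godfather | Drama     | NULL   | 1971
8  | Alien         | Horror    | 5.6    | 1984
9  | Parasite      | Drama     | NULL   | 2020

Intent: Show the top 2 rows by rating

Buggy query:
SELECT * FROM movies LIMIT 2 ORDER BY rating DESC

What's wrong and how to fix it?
Bug: LIMIT must come after ORDER BY

Fix: Swap the clauses: ORDER BY first, then LIMIT

Corrected query:
SELECT * FROM movies ORDER BY rating DESC LIMIT 2

Result:
id | title      | genre  | rating | year
---+------------+--------+--------+-----
2  | Hereditary | Horror | 9.2    | 1990
8  | Alien      | Horror | 5.6    | 1984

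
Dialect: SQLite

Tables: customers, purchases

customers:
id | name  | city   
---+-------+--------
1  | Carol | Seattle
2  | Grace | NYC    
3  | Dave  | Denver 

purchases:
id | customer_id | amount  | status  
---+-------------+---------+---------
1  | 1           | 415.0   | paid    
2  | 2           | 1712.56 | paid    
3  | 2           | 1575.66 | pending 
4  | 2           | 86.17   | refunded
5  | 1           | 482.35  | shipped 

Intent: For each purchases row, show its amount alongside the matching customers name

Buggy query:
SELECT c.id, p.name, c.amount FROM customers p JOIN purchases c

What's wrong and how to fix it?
Bug: JOIN with no ON clause produces a cartesian product; every purchases row pairs with every customers row

Fix: Add ON c.customer_id = p.id to the JOIN

Corrected query:
SELECT c.id, p.name, c.amount FROM customers p JOIN purchases c ON c.customer_id = p.id

Result:
id | name  | amount 
---+-------+--------
1  | Carol | 415    
2  | Grace | 1712.56
3  | Grace | 1575.66
4  | Grace | 86.17  
5  | Carol | 482.35 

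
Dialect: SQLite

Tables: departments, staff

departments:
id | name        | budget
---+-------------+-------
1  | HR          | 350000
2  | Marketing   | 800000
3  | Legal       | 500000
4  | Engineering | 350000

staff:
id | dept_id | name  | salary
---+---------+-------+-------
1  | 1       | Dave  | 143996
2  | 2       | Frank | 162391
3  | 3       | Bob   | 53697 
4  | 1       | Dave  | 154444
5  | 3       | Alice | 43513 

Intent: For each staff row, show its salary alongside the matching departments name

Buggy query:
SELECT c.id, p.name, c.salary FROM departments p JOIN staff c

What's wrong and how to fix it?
Bug: JOIN with no ON clause produces a cartesian product; every staff row pairs with every departments row

Fix: Add ON c.dept_id = p.id to the JOIN

Corrected query:
SELECT c.id, p.name, c.salary FROM departments p JOIN staff c ON c.dept_id = p.id

Result:
id | name      | salary
---+-----------+-------
1  | HR        | 143996
2  | Marketing | 162391
3  | Legal     | 53697 
4  | HR        | 154444
5  | Legal     | 43513 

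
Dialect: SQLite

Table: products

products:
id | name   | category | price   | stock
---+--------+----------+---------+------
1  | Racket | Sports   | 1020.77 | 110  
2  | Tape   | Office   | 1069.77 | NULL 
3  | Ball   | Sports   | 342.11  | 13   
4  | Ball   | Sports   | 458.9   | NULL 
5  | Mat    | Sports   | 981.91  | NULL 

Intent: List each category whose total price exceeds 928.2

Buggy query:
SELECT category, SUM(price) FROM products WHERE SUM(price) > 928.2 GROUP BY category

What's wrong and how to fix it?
Bug: Aggregate functions cannot appear in a WHERE clause

Fix: Use HAVING (which filters groups after aggregation) instead of WHERE

Corrected query:
SELECT category, SUM(price) FROM products GROUP BY category HAVING SUM(price) > 928.2

Result:
category | SUM(price)
---------+-----------
Office   | 1069.77   
Sports   | 2803.69   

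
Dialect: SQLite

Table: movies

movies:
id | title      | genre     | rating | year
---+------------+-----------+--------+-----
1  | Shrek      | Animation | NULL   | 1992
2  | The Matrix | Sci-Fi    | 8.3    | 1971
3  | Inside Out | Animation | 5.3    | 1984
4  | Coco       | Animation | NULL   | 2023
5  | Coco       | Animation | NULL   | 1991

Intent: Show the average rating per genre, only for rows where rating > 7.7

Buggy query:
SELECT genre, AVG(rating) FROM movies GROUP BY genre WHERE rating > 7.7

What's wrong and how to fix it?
Bug: WHERE cannot follow GROUP BY

Fix: Place WHERE between FROM and GROUP BY

Corrected query:
SELECT genre, AVG(rating) FROM movies WHERE rating > 7.7 GROUP BY genre

Result:
genre  | AVG(rating)
-------+------------
Sci-Fi | 8.3        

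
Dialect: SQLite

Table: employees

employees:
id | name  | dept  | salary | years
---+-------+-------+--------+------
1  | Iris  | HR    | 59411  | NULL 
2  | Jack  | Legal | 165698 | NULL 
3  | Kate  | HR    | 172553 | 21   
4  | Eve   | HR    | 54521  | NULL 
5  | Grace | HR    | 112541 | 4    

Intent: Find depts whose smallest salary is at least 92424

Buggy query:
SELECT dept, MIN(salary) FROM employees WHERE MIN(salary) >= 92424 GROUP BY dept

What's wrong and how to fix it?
Bug: MIN() in WHERE is a misuse of aggregate

Fix: Use HAVING for the per-group MIN condition

Corrected query:
SELECT dept, MIN(salary) FROM employees GROUP BY dept HAVING MIN(salary) >= 92424

Result:
dept  | MIN(salary)
------+------------
Legal | 165698     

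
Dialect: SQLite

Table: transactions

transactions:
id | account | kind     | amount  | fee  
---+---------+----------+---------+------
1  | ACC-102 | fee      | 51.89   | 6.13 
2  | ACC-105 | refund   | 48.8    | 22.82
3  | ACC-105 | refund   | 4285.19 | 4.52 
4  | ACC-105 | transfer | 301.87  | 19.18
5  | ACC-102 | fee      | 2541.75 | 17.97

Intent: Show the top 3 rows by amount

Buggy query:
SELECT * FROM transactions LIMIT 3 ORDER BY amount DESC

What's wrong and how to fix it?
Bug: LIMIT must come after ORDER BY

Fix: Swap the clauses: ORDER BY first, then LIMIT

Corrected query:
SELECT * FROM transactions ORDER BY amount DESC LIMIT 3

Result:
id | account | kind     | amount  | fee  
---+---------+----------+---------+------
3  | ACC-105 | refund   | 4285.19 | 4.52 
5  | ACC-102 | fee      | 2541.75 | 17.97
4  | ACC-105 | transfer | 301.87  | 19.18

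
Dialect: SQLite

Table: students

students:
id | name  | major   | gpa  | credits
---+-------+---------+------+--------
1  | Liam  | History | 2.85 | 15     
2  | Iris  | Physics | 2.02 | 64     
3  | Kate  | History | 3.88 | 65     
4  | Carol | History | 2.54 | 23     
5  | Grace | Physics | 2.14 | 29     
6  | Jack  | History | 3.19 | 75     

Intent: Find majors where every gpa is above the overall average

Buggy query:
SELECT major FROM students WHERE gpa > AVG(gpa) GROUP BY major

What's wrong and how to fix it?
Bug: AVG() is an aggregate; it can't sit directly in WHERE

Fix: Compute the overall average in a scalar subquery and compare each group's MIN against it in HAVING

Corrected query:
SELECT major FROM students GROUP BY major HAVING MIN(gpa) > (SELECT AVG(gpa) FROM students)

Result:
(no rows)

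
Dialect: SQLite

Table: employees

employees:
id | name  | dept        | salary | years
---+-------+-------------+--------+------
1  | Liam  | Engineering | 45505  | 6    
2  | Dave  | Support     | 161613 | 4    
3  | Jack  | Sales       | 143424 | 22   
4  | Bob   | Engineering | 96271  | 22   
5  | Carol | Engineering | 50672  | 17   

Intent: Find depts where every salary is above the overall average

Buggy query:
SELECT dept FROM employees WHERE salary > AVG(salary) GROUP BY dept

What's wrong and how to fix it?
Bug: AVG() is an aggregate; it can't sit directly in WHERE

Fix: Compute the overall average in a scalar subquery and compare each group's MIN against it in HAVING

Corrected query:
SELECT dept FROM employees GROUP BY dept HAVING MIN(salary) > (SELECT AVG(salary) FROM employees)

Result:
dept   
-------
Sales  
Support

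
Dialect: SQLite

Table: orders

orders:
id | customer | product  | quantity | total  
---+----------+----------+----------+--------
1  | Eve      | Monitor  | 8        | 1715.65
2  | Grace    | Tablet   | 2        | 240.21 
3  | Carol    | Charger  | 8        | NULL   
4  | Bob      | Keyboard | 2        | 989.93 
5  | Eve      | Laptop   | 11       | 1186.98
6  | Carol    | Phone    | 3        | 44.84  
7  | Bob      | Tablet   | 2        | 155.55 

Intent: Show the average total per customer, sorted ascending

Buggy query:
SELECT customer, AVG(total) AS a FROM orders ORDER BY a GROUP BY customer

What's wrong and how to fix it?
Bug: GROUP BY must precede ORDER BY

Fix: Move ORDER BY to the end, after GROUP BY

Corrected query:
SELECT customer, AVG(total) AS a FROM orders GROUP BY customer ORDER BY a

Result:
customer | a       
---------+---------
Carol    | 44.84   
Grace    | 240.21  
Bob      | 572.74  
Eve      | 1451.315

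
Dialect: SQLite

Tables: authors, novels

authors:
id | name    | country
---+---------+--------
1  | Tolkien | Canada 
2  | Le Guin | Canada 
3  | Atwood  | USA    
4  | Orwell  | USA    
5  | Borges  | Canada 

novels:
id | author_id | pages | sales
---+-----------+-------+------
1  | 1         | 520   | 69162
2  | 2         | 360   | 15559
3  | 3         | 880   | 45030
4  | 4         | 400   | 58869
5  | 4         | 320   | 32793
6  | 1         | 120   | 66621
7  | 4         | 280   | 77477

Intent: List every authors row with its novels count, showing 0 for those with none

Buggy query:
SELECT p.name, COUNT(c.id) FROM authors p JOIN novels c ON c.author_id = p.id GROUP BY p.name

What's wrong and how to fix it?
Bug: An inner join excludes parents with zero children

Fix: Use LEFT JOIN so parents without children still appear (COUNT(c.id) gives 0)

Corrected query:
SELECT p.name, COUNT(c.id) FROM authors p LEFT JOIN novels c ON c.author_id = p.id GROUP BY p.name

Result:
name    | COUNT(c.id)
--------+------------
Atwood  | 1          
Borges  | 0          
Le Guin | 1          
Orwell  | 3          
Tolkien | 2          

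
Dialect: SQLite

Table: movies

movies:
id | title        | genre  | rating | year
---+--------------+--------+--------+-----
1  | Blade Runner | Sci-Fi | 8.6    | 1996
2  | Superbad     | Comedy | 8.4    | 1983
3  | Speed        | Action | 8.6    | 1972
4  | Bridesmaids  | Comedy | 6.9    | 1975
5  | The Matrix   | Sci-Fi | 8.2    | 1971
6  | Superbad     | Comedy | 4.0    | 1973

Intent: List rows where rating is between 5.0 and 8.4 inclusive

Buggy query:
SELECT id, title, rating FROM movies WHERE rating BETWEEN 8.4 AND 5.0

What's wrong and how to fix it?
Bug: The bounds are reversed; BETWEEN a AND b requires a <= b to match anything

Fix: Swap the bounds so the smaller value comes first

Corrected query:
SELECT id, title, rating FROM movies WHERE rating BETWEEN 5.0 AND 8.4

Result:
id | title       | rating
---+-------------+-------
2  | Superbad    | 8.4   
4  | Bridesmaids | 6.9   
5  | The Matrix  | 8.2   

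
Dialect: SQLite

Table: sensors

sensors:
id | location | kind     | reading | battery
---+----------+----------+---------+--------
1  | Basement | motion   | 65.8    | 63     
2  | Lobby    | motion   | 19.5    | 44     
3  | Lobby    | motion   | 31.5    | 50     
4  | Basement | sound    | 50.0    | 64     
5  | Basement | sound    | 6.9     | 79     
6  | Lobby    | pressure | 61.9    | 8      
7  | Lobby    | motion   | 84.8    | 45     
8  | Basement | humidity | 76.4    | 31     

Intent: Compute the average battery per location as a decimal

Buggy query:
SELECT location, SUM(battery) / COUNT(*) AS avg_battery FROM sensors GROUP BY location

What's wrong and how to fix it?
Bug: SUM(battery) and COUNT(*) are both integers; the division truncates the fractional part

Fix: Multiply by 1.0 (or CAST to REAL) to force floating-point division

Corrected query:
SELECT location, SUM(battery) * 1.0 / COUNT(*) AS avg_battery FROM sensors GROUP BY location

Result:
location | avg_battery
---------+------------
Basement | 59.25      
Lobby    | 36.75      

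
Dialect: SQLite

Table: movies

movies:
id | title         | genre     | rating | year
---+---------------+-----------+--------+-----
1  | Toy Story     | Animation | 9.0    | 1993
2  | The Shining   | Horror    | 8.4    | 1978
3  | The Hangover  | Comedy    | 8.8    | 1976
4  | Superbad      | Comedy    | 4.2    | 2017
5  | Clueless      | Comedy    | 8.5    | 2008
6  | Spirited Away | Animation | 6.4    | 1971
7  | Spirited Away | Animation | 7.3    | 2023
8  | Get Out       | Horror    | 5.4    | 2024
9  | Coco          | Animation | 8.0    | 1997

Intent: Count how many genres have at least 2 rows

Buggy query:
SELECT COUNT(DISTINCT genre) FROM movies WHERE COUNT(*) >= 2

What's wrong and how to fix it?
Bug: COUNT(*) cannot appear in WHERE; the per-group count doesn't exist yet

Fix: Group first with HAVING COUNT(*) >= 2, then COUNT the resulting groups

Corrected query:
SELECT COUNT(*) FROM (SELECT genre FROM movies GROUP BY genre HAVING COUNT(*) >= 2)

Result:
COUNT(*)
--------
3       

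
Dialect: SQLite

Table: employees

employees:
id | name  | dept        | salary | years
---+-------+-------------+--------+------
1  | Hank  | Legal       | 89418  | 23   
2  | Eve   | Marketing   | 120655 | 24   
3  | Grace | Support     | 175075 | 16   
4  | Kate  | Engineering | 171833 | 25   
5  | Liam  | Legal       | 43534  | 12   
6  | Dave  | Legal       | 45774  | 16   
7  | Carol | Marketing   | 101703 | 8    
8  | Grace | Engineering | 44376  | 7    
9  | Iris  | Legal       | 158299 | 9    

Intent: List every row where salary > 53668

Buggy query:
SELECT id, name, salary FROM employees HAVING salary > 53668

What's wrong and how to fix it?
Bug: This is a non-aggregate query (no GROUP BY, no aggregates), so in SQLite the HAVING clause is invalid here; a row-level condition belongs in WHERE

Fix: Use WHERE for row-level filtering

Corrected query:
SELECT id, name, salary FROM employees WHERE salary > 53668

Result:
id | name  | salary
---+-------+-------
1  | Hank  | 89418 
2  | Eve   | 120655
3  | Grace | 175075
4  | Kate  | 171833
7  | Carol | 101703
9  | Iris  | 158299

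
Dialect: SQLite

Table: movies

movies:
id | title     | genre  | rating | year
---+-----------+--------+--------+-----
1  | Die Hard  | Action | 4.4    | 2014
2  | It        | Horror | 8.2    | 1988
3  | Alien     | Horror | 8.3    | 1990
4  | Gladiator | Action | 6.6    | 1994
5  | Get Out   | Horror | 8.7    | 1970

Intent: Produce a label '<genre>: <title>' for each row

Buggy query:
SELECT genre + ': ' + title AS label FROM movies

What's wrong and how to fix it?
Bug: '+' is numeric addition; on text columns SQLite converts them to 0 instead of concatenating

Fix: Use the || operator for string concatenation

Corrected query:
SELECT genre || ': ' || title AS label FROM movies

Result:
label            
-----------------
Action: Die Hard 
Horror: It       
Horror: Alien    
Action: Gladiator
Horror: Get Out  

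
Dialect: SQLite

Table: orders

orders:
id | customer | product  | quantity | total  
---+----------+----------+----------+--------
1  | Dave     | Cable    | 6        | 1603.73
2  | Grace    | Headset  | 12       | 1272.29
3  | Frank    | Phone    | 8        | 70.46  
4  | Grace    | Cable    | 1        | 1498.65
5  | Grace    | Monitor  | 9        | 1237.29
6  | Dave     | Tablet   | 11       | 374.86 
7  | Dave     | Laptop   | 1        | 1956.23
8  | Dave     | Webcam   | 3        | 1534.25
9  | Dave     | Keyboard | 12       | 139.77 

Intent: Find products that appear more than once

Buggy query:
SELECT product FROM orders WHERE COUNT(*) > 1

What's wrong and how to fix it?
Bug: WHERE can't reference COUNT(*); aggregates are computed after WHERE

Fix: Group first, then use HAVING for the count condition

Corrected query:
SELECT product FROM orders GROUP BY product HAVING COUNT(*) > 1

Result:
product
-------
Cable  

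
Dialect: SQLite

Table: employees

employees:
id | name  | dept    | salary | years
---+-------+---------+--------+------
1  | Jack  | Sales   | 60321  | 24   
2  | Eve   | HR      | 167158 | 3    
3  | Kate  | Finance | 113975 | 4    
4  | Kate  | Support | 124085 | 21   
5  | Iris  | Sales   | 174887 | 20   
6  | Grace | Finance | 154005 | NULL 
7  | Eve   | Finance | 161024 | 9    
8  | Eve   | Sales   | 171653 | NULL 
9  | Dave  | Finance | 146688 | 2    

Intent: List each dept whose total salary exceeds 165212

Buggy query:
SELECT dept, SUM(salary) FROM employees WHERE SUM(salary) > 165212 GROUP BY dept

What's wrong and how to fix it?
Bug: WHERE runs before GROUP BY, so aggregates aren't available there

Fix: Move the aggregate condition to a HAVING clause

Corrected query:
SELECT dept, SUM(salary) FROM employees GROUP BY dept HAVING SUM(salary) > 165212

Result:
dept    | SUM(salary)
--------+------------
Finance | 575692     
HR      | 167158     
Sales   | 406861     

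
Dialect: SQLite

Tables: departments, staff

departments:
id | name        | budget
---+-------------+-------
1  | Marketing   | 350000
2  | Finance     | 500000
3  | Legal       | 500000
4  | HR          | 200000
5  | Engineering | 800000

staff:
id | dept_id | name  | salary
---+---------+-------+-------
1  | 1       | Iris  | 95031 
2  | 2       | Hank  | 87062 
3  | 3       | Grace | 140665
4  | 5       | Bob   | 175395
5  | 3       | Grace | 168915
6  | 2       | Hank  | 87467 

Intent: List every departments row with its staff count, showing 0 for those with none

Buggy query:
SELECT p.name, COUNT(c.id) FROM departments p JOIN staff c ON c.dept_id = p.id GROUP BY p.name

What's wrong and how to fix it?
Bug: An inner join excludes parents with zero children

Fix: Switch to LEFT JOIN to retain unmatched parent rows

Corrected query:
SELECT p.name, COUNT(c.id) FROM departments p LEFT JOIN staff c ON c.dept_id = p.id GROUP BY p.name

Result:
name        | COUNT(c.id)
------------+------------
Engineering | 1          
Finance     | 2          
HR          | 0          
Legal       | 2          
Marketing   | 1          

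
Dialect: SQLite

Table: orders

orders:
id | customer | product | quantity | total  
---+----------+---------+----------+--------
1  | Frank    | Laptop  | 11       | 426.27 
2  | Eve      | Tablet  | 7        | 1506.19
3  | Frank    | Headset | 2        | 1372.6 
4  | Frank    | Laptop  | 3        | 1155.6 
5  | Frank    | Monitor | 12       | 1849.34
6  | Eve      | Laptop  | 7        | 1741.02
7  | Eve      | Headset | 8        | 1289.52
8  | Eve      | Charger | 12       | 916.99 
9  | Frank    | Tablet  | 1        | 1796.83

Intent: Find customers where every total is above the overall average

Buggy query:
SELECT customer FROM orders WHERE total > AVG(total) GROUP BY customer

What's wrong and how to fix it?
Bug: AVG() is an aggregate; it can't sit directly in WHERE

Fix: Compute the overall average in a scalar subquery and compare each group's MIN against it in HAVING

Corrected query:
SELECT customer FROM orders GROUP BY customer HAVING MIN(total) > (SELECT AVG(total) FROM orders)

Result:
(no rows)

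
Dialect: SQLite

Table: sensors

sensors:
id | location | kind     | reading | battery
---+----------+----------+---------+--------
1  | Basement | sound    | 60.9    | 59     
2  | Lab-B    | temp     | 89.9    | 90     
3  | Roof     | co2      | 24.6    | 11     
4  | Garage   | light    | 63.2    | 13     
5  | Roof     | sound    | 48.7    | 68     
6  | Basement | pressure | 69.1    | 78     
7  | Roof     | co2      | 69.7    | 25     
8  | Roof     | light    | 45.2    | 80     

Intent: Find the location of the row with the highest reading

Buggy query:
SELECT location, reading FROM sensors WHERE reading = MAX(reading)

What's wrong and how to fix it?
Bug: MAX(reading) is an aggregate and cannot be used directly in WHERE

Fix: Wrap MAX in a scalar subquery so WHERE compares against a single value

Corrected query:
SELECT location, reading FROM sensors WHERE reading = (SELECT MAX(reading) FROM sensors)

Result:
location | reading
---------+--------
Lab-B    | 89.9   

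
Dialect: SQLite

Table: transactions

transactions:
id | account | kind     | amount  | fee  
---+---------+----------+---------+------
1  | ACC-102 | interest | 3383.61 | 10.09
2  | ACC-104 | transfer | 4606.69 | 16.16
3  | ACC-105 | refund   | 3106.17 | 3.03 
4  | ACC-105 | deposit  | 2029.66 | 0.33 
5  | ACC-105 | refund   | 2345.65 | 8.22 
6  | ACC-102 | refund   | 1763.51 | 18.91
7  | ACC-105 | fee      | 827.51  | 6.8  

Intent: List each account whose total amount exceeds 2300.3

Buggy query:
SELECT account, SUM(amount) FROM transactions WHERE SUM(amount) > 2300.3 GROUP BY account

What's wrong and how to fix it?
Bug: SUM(amount) is an aggregate, but WHERE filters rows before aggregation

Fix: Move the aggregate condition to a HAVING clause

Corrected query:
SELECT account, SUM(amount) FROM transactions GROUP BY account HAVING SUM(amount) > 2300.3

Result:
account | SUM(amount)
--------+------------
ACC-102 | 5147.12    
ACC-104 | 4606.69    
ACC-105 | 8308.99    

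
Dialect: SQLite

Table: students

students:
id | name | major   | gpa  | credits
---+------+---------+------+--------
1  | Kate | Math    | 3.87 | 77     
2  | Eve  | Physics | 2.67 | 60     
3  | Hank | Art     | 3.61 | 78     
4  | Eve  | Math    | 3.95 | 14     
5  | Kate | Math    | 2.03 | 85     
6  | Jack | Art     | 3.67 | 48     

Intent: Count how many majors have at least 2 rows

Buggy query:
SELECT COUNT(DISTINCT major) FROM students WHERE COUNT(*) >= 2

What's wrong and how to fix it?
Bug: COUNT(*) cannot appear in WHERE; the per-group count doesn't exist yet

Fix: Group first with HAVING COUNT(*) >= 2, then COUNT the resulting groups

Corrected query:
SELECT COUNT(*) FROM (SELECT major FROM students GROUP BY major HAVING COUNT(*) >= 2)

Result:
COUNT(*)
--------
2       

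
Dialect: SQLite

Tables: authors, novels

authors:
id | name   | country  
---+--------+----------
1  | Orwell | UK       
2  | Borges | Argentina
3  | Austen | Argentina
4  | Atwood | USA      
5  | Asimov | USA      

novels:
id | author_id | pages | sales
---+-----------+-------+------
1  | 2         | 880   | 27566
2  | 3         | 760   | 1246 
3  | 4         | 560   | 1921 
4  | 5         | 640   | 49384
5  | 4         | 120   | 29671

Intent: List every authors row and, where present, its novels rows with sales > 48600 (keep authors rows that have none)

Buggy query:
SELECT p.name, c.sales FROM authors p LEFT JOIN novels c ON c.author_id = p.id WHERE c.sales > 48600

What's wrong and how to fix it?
Bug: Filtering c.sales in WHERE discards the NULL rows produced by LEFT JOIN, turning it into an inner join

Fix: Move the right-table condition into the ON clause so unmatched parents are kept

Corrected query:
SELECT p.name, c.sales FROM authors p LEFT JOIN novels c ON c.author_id = p.id AND c.sales > 48600

Result:
name   | sales
-------+------
Orwell | NULL 
Borges | NULL 
Austen | NULL 
Atwood | NULL 
Asimov | 49384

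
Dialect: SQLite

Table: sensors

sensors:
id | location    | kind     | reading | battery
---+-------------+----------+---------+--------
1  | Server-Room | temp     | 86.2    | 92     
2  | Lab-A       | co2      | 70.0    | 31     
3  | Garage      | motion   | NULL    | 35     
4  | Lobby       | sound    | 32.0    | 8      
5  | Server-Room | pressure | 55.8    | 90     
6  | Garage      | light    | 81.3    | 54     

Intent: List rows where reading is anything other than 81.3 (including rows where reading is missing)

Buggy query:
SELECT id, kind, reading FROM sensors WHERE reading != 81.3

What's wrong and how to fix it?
Bug: Inequality against NULL is unknown, not true; rows with NULL are dropped

Fix: Add an explicit OR reading IS NULL to include the missing-value rows

Corrected query:
SELECT id, kind, reading FROM sensors WHERE reading != 81.3 OR reading IS NULL

Result:
id | kind     | reading
---+----------+--------
1  | temp     | 86.2   
2  | co2      | 70     
3  | motion   | NULL   
4  | sound    | 32     
5  | pressure | 55.8   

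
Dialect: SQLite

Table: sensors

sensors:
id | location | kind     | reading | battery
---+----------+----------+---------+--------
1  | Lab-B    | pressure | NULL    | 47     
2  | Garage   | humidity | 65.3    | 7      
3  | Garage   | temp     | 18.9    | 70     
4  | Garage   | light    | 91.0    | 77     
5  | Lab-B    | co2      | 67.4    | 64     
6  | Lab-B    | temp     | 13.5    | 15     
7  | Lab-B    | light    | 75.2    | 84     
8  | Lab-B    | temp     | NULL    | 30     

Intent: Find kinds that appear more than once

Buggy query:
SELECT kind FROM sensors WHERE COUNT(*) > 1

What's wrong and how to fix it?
Bug: WHERE can't reference COUNT(*); aggregates are computed after WHERE

Fix: GROUP BY kind, then filter groups with HAVING COUNT(*) > 1

Corrected query:
SELECT kind FROM sensors GROUP BY kind HAVING COUNT(*) > 1

Result:
kind 
-----
light
temp 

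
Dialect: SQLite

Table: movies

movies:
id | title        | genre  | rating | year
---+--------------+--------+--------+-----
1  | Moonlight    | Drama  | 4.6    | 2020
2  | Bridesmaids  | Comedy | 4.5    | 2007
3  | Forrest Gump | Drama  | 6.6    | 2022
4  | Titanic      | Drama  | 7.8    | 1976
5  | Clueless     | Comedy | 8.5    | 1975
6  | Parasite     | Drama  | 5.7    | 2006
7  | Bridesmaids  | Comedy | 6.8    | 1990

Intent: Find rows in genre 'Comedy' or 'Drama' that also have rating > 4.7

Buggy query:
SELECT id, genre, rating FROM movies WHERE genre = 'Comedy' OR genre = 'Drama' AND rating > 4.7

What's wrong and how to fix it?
Bug: Without parentheses, AND is evaluated before OR, so the rating filter only applies to the 'Drama' branch

Fix: Add parentheses around the OR so the AND applies to both alternatives

Corrected query:
SELECT id, genre, rating FROM movies WHERE (genre = 'Comedy' OR genre = 'Drama') AND rating > 4.7

Result:
id | genre  | rating
---+--------+-------
3  | Drama  | 6.6   
4  | Drama  | 7.8   
5  | Comedy | 8.5   
6  | Drama  | 5.7   
7  | Comedy | 6.8   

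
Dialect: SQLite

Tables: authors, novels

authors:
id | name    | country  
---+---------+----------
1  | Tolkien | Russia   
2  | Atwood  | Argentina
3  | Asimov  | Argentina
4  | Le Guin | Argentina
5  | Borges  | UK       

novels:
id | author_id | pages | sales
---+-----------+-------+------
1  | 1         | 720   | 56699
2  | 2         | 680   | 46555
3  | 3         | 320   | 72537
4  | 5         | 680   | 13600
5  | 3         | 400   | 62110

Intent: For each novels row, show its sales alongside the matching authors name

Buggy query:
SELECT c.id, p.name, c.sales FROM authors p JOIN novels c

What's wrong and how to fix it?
Bug: JOIN with no ON clause produces a cartesian product; every novels row pairs with every authors row

Fix: Specify the join condition linking the foreign key to the parent id

Corrected query:
SELECT c.id, p.name, c.sales FROM authors p JOIN novels c ON c.author_id = p.id

Result:
id | name    | sales
---+---------+------
1  | Tolkien | 56699
2  | Atwood  | 46555
3  | Asimov  | 72537
4  | Borges  | 13600
5  | Asimov  | 62110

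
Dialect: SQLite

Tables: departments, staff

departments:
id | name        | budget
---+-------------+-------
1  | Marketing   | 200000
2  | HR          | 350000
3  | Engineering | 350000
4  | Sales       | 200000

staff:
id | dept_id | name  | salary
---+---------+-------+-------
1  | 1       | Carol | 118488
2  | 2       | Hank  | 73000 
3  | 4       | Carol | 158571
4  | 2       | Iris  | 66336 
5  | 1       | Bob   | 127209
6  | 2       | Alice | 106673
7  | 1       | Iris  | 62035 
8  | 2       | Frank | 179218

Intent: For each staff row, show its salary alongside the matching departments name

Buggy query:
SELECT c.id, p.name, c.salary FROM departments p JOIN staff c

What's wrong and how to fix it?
Bug: Missing join condition: each staff row is matched to all departments rows instead of just its own

Fix: Specify the join condition linking the foreign key to the parent id

Corrected query:
SELECT c.id, p.name, c.salary FROM departments p JOIN staff c ON c.dept_id = p.id

Result:
id | name      | salary
---+-----------+-------
1  | Marketing | 118488
2  | HR        | 73000 
3  | Sales     | 158571
4  | HR        | 66336 
5  | Marketing | 127209
6  | HR        | 106673
7  | Marketing | 62035 
8  | HR        | 179218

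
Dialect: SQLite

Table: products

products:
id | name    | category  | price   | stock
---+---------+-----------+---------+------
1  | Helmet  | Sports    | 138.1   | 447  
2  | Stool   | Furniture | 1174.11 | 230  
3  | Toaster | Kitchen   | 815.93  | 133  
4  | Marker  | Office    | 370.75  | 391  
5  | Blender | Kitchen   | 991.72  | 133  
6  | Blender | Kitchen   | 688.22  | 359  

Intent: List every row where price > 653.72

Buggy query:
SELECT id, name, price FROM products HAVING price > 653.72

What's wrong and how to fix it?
Bug: HAVING filters the output of aggregation, but this query has no GROUP BY and no aggregate functions, so SQLite rejects it (HAVING clause on a non-aggregate query); the condition here is per row

Fix: Replace HAVING with WHERE since the condition applies to individual rows

Corrected query:
SELECT id, name, price FROM products WHERE price > 653.72

Result:
id | name    | price  
---+---------+--------
2  | Stool   | 1174.11
3  | Toaster | 815.93 
5  | Blender | 991.72 
6  | Blender | 688.22 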